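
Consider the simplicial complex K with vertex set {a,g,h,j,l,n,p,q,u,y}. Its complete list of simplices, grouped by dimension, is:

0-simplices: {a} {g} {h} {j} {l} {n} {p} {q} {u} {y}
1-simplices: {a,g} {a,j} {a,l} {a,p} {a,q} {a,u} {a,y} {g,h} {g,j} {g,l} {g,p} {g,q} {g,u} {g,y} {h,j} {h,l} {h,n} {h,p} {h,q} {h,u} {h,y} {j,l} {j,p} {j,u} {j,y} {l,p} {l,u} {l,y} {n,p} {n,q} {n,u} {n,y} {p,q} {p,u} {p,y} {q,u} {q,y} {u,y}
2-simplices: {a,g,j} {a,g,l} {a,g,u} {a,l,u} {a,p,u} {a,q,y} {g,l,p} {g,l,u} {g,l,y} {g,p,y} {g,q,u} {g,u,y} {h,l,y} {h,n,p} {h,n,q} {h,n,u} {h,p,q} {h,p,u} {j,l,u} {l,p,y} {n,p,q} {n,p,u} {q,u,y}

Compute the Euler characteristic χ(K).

χ(K)=-5

n_0=10 n_1=38 n_2=23
χ=+10−38+23=-5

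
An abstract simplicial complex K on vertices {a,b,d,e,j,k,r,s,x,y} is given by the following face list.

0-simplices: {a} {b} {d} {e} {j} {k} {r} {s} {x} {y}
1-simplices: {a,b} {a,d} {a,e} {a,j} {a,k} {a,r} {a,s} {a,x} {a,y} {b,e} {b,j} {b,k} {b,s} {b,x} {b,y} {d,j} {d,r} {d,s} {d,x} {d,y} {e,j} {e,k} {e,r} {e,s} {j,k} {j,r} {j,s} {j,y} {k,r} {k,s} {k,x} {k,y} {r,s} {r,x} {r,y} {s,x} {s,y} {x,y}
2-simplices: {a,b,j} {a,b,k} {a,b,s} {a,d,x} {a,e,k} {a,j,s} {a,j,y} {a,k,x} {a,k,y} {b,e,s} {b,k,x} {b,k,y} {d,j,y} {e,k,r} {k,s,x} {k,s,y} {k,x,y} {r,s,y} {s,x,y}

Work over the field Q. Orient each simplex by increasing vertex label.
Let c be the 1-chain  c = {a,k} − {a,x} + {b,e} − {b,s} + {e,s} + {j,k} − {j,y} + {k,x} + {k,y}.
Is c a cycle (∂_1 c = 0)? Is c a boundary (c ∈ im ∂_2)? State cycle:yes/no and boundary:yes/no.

n_0=10 n_1=38 n_2=19  [Q]
∂1: piv[ab,ad,ae,aj,ak,ar,as,ax,ay] rk=9  ker:be,bj,bk,bs,bx,by,dj,dr,ds,dx,dy,ej,ek,er,es,jk,jr,js,jy,kr,ks,kx,ky,rs,rx,ry,sx,sy,xy
∂2: piv[abj,abk,abs,adx,aek,ajs,ajy,akx,aky,bes,bkx,bky,djy,ekr,ksx,ksy,kxy,rsy] rk=18  ker:sxy
∂1c = 0
c vs im∂2: residual ≠ 0 ⇒ not boundary

cycle:yes boundary:no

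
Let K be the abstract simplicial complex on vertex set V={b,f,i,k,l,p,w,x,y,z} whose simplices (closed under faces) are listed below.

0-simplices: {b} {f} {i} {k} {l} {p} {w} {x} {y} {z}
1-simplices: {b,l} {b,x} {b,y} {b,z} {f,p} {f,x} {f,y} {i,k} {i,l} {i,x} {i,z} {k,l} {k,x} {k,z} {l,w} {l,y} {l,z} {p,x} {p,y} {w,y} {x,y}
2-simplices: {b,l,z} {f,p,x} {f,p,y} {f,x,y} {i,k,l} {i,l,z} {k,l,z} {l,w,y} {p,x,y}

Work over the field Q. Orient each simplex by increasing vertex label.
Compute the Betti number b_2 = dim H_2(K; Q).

b_2=1

n_0=10 n_1=21 n_2=9  [Q]
∂1: piv[bl,bx,by,bz,fp,fx,ik,il,lw] rk=9  ker:fy,ix,iz,kl,kx,kz,ly,lz,px,py,wy,xy
∂2: piv[blz,fpx,fpy,fxy,ikl,ilz,klz,lwy] rk=8  ker:pxy
b_2=(9−8)−0=1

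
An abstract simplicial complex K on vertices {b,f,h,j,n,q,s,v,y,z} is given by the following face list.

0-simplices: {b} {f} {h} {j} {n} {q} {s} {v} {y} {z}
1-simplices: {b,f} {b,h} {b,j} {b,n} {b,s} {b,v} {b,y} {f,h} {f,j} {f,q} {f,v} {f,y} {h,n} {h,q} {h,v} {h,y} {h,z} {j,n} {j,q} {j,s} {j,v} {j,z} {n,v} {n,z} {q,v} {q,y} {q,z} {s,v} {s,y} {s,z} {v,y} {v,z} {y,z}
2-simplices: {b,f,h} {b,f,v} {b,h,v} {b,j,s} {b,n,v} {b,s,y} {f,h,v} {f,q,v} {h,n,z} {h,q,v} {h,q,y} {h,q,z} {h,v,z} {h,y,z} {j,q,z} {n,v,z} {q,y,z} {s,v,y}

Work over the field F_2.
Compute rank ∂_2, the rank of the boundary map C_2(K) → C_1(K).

n_0=10 n_1=33 n_2=18  [Z2]
∂1: piv[bf,bh,bj,bn,bs,bv,by,fq,hz] rk=9  ker:fh,fj,fv,fy,hn,hq,hv,hy,jn,jq,js,jv,jz,nv,nz,qv,qy,qz,sv,sy,sz,vy,vz,yz
∂2: piv[bfh,bfv,bhv,bjs,bnv,bsy,fqv,hnz,hqv,hqy,hqz,hvz,hyz,jqz,nvz,svy] rk=16  ker:fhv,qyz
rk∂_2=16

rank∂_2=16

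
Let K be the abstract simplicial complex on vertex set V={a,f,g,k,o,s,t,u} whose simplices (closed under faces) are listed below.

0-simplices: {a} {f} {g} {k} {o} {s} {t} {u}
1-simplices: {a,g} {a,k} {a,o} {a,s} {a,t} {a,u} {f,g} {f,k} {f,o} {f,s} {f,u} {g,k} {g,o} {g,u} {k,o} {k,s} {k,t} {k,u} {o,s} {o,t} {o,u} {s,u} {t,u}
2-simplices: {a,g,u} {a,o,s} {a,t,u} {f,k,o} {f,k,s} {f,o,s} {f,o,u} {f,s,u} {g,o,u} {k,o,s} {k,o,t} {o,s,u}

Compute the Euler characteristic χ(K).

n_0=8 n_1=23 n_2=12
χ=+8−23+12=-3

χ(K)=-3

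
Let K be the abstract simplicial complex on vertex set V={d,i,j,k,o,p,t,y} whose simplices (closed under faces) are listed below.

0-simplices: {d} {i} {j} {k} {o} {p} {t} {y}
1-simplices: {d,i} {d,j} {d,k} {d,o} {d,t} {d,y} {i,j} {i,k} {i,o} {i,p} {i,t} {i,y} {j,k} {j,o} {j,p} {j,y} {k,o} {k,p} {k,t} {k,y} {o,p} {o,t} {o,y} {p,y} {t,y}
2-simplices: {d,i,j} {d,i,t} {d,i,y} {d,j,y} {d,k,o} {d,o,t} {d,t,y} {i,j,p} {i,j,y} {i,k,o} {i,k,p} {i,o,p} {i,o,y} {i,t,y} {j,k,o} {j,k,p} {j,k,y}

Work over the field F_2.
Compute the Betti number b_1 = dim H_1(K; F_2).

n_0=8 n_1=25 n_2=17  [Z2]
∂1: piv[di,dj,dk,do,dt,dy,ip] rk=7  ker:ij,ik,io,it,iy,jk,jo,jp,jy,ko,kp,kt,ky,op,ot,oy,py,ty
∂2: piv[dij,dit,diy,djy,dko,dot,dty,ijp,iko,ikp,iop,ioy,jko,jkp,jky] rk=15  ker:ijy,ity
b_1=(25−7)−15=3

b_1=3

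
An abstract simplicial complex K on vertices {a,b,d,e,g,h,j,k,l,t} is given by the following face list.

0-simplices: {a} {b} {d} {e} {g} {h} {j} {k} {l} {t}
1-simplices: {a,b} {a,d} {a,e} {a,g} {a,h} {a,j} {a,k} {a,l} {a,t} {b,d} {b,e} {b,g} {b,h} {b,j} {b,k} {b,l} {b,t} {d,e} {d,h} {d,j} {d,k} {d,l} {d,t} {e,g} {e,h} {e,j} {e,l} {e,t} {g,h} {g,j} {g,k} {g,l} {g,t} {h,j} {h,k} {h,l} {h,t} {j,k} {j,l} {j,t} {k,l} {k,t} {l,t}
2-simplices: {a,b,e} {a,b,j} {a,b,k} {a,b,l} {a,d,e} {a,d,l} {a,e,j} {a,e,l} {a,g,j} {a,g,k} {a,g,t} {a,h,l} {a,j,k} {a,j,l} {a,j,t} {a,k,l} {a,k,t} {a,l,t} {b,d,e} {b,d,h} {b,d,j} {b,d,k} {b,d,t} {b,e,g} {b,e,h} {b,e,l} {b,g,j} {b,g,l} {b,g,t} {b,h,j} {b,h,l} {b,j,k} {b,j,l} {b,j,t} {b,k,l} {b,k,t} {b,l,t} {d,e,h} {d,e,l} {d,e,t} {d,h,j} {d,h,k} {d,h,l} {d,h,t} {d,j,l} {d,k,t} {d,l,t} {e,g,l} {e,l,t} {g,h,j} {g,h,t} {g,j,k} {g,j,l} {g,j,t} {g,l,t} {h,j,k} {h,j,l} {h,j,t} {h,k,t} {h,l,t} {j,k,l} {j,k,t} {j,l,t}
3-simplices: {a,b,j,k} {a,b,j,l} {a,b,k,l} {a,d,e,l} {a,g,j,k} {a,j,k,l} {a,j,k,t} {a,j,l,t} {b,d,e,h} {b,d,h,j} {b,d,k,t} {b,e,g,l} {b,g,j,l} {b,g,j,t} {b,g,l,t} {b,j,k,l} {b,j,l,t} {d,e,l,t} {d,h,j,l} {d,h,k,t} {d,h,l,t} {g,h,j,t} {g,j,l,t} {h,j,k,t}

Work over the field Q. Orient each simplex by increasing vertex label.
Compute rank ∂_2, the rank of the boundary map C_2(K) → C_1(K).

n_0=10 n_1=43 n_2=63 n_3=24  [Q]
∂1: piv[ab,ad,ae,ag,ah,aj,ak,al,at] rk=9  ker:bd,be,bg,bh,bj,bk,bl,bt,de,dh,dj,dk,dl,dt,eg,eh,ej,el,et,gh,gj,gk,gl,gt,hj,hk,hl,ht,jk,jl,jt,kl,kt,lt
∂2: piv[abe,abj,abk,abl,ade,adl,aej,ael,agj,agk,agt,ahl,ajk,ajl,ajt,akl,akt,alt,bde,bdh,bdj,bdk,bdt,beg,beh,bgj,bgl,bgt,bhj,bhl,det,dhk,dht,ghj] rk=34  ker:bel,bjk,bjl,bjt,bkl,bkt,blt,deh,del,dhj,dhl,djl,dkt,dlt,egl,elt,ght,gjk,gjl,gjt,glt,hjk,hjl,hjt,hkt,hlt,jkl,jkt,jlt
∂3: piv[abjk,abjl,abkl,adel,agjk,ajkl,ajkt,ajlt,bdeh,bdhj,bdkt,begl,bgjl,bgjt,bglt,bjlt,delt,dhjl,dhkt,dhlt,ghjt,hjkt] rk=22  ker:bjkl,gjlt
rk∂_2=34

rank∂_2=34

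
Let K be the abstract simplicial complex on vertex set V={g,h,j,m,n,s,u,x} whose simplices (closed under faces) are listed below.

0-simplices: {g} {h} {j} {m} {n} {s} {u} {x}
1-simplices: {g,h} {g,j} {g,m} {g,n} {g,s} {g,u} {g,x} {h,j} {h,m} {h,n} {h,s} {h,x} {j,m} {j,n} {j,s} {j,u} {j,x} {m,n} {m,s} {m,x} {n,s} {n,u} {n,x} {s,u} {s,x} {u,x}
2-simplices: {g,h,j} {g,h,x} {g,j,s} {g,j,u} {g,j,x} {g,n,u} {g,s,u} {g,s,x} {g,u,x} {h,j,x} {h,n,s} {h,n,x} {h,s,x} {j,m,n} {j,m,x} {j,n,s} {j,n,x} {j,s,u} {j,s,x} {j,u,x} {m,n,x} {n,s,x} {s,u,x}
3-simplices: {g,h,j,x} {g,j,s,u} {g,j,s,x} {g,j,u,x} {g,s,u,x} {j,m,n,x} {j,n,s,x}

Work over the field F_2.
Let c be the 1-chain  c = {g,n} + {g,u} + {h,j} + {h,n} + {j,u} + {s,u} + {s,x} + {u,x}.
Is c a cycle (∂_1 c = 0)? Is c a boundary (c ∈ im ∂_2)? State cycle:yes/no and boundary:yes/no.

cycle:yes boundary:no

n_0=8 n_1=26 n_2=23 n_3=7  [Z2]
∂1: piv[gh,gj,gm,gn,gs,gu,gx] rk=7  ker:hj,hm,hn,hs,hx,jm,jn,js,ju,jx,mn,ms,mx,ns,nu,nx,su,sx,ux
∂2: piv[ghj,ghx,gjs,gju,gjx,gnu,gsu,gsx,gux,hns,hnx,hsx,jmn,jmx,jns] rk=15  ker:hjx,jnx,jsu,jsx,jux,mnx,nsx,sux
∂3: piv[ghjx,gjsu,gjsx,gjux,gsux,jmnx,jnsx] rk=7
∂1c = 0
c vs im∂2: residual ≠ 0 ⇒ not boundary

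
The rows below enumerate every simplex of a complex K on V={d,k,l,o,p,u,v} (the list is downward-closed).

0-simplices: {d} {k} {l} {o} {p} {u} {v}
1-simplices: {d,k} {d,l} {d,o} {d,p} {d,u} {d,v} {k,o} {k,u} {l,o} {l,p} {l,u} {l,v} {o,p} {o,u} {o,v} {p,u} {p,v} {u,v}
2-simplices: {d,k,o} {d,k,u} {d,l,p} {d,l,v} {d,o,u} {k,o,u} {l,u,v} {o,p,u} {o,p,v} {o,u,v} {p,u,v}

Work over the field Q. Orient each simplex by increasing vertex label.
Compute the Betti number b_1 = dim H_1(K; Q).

n_0=7 n_1=18 n_2=11  [Q]
∂1: piv[dk,dl,do,dp,du,dv] rk=6  ker:ko,ku,lo,lp,lu,lv,op,ou,ov,pu,pv,uv
∂2: piv[dko,dku,dlp,dlv,dou,luv,opu,opv,ouv] rk=9  ker:kou,puv
b_1=(18−6)−9=3

b_1=3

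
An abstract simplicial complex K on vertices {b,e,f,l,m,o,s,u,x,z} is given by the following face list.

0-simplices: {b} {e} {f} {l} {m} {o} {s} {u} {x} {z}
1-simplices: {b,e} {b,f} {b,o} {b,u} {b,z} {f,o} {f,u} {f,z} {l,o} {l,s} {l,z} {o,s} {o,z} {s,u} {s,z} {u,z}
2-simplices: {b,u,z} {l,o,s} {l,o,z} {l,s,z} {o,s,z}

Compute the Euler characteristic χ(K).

χ(K)=-1

n_0=10 n_1=16 n_2=5
χ=+10−16+5=-1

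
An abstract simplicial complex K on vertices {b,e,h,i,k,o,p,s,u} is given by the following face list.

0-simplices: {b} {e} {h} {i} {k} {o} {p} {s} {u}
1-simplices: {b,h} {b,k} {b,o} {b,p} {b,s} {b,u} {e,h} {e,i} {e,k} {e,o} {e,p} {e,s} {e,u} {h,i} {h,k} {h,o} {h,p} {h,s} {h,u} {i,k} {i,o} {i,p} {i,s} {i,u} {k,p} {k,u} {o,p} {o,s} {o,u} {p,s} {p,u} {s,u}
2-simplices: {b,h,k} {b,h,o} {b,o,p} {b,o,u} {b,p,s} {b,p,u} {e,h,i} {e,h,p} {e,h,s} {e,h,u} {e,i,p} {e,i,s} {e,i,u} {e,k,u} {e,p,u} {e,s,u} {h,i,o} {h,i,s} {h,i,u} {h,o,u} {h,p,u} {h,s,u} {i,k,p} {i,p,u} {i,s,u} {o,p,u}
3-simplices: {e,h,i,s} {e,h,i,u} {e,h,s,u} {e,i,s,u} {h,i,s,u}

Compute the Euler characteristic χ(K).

χ(K)=-2

n_0=9 n_1=32 n_2=26 n_3=5
χ=+9−32+26−5=-2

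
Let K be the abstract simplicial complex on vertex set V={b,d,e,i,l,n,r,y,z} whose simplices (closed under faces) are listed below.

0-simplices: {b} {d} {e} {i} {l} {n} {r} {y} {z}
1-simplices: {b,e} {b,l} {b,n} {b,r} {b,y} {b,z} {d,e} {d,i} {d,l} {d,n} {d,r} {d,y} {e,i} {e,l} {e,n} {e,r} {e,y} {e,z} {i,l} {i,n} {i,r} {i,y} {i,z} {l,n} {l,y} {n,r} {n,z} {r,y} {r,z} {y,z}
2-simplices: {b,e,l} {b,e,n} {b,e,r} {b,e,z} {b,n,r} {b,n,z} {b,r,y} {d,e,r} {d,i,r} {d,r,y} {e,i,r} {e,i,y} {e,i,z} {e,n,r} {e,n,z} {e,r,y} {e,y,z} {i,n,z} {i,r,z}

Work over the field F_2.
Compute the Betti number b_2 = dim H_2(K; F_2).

n_0=9 n_1=30 n_2=19  [Z2]
∂1: piv[be,bl,bn,br,by,bz,de,di] rk=8  ker:dl,dn,dr,dy,ei,el,en,er,ey,ez,il,in,ir,iy,iz,ln,ly,nr,nz,ry,rz,yz
∂2: piv[bel,ben,ber,bez,bnr,bnz,bry,der,dir,dry,eir,eiy,eiz,ery,eyz,inz,irz] rk=17  ker:enr,enz
b_2=(19−17)−0=2

b_2=2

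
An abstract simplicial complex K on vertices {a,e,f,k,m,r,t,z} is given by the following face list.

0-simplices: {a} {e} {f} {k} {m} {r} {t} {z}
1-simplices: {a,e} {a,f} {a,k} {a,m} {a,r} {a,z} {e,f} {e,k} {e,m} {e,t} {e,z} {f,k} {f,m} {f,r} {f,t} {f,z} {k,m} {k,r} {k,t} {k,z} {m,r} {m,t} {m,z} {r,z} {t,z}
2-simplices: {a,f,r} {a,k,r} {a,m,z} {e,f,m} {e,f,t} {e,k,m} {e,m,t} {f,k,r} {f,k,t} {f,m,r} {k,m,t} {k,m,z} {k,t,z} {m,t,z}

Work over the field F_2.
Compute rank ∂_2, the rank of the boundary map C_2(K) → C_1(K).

rank∂_2=13

n_0=8 n_1=25 n_2=14  [Z2]
∂1: piv[ae,af,ak,am,ar,az,et] rk=7  ker:ef,ek,em,ez,fk,fm,fr,ft,fz,km,kr,kt,kz,mr,mt,mz,rz,tz
∂2: piv[afr,akr,amz,efm,eft,ekm,emt,fkr,fkt,fmr,kmt,kmz,ktz] rk=13  ker:mtz
rk∂_2=13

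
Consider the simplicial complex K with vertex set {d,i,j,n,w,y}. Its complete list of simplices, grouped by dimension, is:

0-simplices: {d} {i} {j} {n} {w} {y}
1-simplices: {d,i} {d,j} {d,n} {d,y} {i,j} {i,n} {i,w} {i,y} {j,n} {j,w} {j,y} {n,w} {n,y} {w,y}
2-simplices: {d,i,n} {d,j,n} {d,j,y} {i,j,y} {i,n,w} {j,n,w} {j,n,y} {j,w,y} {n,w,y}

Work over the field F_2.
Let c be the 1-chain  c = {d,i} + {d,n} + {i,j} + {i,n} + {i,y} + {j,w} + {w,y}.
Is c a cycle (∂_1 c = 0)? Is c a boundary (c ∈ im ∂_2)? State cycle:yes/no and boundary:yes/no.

cycle:yes boundary:yes

n_0=6 n_1=14 n_2=9  [Z2]
∂1: piv[di,dj,dn,dy,iw] rk=5  ker:ij,in,iy,jn,jw,jy,nw,ny,wy
∂2: piv[din,djn,djy,ijy,inw,jnw,jny,jwy] rk=8  ker:nwy
∂1c = 0
c vs im∂2: reduces to 0 ⇒ boundary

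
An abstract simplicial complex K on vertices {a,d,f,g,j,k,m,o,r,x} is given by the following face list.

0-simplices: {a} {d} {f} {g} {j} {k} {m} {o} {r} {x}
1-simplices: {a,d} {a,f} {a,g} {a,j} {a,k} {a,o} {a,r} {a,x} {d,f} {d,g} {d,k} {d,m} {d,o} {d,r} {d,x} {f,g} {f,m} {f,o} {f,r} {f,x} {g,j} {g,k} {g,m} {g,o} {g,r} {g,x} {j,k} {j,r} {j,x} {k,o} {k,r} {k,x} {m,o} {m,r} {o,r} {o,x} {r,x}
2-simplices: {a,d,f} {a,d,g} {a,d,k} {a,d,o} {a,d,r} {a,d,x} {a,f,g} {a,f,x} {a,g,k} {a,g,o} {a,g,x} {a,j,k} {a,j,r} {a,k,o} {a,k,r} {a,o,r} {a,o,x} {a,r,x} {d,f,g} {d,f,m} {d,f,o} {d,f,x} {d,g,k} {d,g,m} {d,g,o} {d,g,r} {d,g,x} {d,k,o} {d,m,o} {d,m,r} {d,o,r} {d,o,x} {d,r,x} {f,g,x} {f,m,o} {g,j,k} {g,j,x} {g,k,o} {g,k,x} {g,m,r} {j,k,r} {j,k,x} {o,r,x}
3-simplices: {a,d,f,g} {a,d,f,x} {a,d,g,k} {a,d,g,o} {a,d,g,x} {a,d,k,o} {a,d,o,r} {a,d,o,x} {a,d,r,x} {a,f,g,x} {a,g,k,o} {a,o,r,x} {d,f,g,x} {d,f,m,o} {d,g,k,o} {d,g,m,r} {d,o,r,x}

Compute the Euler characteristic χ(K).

n_0=10 n_1=37 n_2=43 n_3=17
χ=+10−37+43−17=-1

χ(K)=-1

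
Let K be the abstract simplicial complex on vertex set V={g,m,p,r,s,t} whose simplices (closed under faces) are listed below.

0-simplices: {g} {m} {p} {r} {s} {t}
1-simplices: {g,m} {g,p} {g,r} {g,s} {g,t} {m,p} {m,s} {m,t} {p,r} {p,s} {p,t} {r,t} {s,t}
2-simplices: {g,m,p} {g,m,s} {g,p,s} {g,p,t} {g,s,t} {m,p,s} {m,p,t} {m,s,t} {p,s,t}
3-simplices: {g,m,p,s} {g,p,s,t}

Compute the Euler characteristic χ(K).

χ(K)=0

n_0=6 n_1=13 n_2=9 n_3=2
χ=+6−13+9−2=0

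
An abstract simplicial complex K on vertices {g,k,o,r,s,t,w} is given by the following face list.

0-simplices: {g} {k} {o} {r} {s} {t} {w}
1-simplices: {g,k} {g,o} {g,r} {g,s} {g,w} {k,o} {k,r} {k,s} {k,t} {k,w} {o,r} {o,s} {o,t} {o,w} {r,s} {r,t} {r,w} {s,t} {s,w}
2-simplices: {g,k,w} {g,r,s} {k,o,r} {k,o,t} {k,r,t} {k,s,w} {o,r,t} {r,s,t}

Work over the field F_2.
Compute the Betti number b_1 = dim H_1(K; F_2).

n_0=7 n_1=19 n_2=8  [Z2]
∂1: piv[gk,go,gr,gs,gw,kt] rk=6  ker:ko,kr,ks,kw,or,os,ot,ow,rs,rt,rw,st,sw
∂2: piv[gkw,grs,kor,kot,krt,ksw,rst] rk=7  ker:ort
b_1=(19−6)−7=6

b_1=6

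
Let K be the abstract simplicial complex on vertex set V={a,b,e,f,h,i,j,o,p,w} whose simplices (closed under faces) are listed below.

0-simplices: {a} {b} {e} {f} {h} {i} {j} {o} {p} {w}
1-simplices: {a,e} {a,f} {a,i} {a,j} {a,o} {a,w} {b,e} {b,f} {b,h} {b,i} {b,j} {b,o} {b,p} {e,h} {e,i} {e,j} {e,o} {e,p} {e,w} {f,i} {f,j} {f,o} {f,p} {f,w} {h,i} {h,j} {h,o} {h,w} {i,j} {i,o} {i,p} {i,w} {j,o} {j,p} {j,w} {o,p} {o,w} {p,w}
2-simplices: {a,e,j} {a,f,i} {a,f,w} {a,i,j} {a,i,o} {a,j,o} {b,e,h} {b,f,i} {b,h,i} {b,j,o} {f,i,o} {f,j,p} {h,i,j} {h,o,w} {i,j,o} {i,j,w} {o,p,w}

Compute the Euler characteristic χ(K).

χ(K)=-11

n_0=10 n_1=38 n_2=17
χ=+10−38+17=-11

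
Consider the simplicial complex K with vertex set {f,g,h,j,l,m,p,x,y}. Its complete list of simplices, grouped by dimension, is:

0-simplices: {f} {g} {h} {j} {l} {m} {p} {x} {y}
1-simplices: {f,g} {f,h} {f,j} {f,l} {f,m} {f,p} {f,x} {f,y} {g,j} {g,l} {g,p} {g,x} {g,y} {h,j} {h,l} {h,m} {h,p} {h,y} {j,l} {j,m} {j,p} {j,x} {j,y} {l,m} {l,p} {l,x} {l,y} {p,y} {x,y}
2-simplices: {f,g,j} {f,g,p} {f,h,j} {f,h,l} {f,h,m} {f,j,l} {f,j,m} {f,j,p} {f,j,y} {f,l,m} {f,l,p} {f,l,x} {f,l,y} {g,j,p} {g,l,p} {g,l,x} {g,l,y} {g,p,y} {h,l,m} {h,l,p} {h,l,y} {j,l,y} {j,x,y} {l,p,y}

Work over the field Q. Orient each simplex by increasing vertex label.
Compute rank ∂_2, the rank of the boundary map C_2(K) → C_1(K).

rank∂_2=20

n_0=9 n_1=29 n_2=24  [Q]
∂1: piv[fg,fh,fj,fl,fm,fp,fx,fy] rk=8  ker:gj,gl,gp,gx,gy,hj,hl,hm,hp,hy,jl,jm,jp,jx,jy,lm,lp,lx,ly,py,xy
∂2: piv[fgj,fgp,fhj,fhl,fhm,fjl,fjm,fjp,fjy,flm,flp,flx,fly,glp,glx,gly,gpy,hlp,hly,jxy] rk=20  ker:gjp,hlm,jly,lpy
rk∂_2=20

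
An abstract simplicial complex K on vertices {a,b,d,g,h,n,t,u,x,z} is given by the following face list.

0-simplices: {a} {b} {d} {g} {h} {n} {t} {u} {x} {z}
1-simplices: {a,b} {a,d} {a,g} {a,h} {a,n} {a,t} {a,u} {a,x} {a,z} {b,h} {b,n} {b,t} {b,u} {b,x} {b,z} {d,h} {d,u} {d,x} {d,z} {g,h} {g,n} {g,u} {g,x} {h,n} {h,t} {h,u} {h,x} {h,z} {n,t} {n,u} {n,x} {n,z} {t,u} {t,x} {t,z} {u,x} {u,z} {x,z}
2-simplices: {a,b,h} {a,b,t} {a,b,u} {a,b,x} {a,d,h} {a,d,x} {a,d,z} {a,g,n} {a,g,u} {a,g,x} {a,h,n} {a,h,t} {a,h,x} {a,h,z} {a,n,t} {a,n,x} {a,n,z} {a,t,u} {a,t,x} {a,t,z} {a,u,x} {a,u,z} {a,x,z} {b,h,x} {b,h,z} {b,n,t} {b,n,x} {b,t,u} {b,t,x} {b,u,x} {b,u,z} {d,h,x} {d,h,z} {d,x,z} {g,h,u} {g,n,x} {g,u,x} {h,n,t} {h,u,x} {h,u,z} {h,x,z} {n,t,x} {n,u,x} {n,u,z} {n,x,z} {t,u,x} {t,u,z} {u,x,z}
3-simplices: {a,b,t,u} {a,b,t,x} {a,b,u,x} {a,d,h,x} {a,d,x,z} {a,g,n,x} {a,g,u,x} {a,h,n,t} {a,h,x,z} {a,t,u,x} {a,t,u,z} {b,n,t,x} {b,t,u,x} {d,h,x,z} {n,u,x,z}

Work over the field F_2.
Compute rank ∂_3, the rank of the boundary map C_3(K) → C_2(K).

rank∂_3=14

n_0=10 n_1=38 n_2=48 n_3=15  [Z2]
∂1: piv[ab,ad,ag,ah,an,at,au,ax,az] rk=9  ker:bh,bn,bt,bu,bx,bz,dh,du,dx,dz,gh,gn,gu,gx,hn,ht,hu,hx,hz,nt,nu,nx,nz,tu,tx,tz,ux,uz,xz
∂2: piv[abh,abt,abu,abx,adh,adx,adz,agn,agu,agx,ahn,aht,ahx,ahz,ant,anx,anz,atu,atx,atz,aux,auz,axz,bhz,bnt,ghu,hux,nux] rk=28  ker:bhx,bnx,btu,btx,bux,buz,dhx,dhz,dxz,gnx,gux,hnt,huz,hxz,ntx,nuz,nxz,tux,tuz,uxz
∂3: piv[abtu,abtx,abux,adhx,adxz,agnx,agux,ahnt,ahxz,atux,atuz,bntx,dhxz,nuxz] rk=14  ker:btux
rk∂_3=14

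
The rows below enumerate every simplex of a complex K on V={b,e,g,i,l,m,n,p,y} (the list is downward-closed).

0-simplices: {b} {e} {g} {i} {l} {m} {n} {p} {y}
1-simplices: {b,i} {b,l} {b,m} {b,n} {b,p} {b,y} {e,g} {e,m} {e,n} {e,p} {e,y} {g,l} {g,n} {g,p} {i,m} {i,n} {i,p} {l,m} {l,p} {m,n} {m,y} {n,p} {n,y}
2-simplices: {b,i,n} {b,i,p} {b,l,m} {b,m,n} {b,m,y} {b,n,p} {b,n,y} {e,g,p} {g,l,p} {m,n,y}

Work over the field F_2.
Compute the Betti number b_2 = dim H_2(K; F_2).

n_0=9 n_1=23 n_2=10  [Z2]
∂1: piv[bi,bl,bm,bn,bp,by,eg,em] rk=8  ker:en,ep,ey,gl,gn,gp,im,in,ip,lm,lp,mn,my,np,ny
∂2: piv[bin,bip,blm,bmn,bmy,bnp,bny,egp,glp] rk=9  ker:mny
b_2=(10−9)−0=1

b_2=1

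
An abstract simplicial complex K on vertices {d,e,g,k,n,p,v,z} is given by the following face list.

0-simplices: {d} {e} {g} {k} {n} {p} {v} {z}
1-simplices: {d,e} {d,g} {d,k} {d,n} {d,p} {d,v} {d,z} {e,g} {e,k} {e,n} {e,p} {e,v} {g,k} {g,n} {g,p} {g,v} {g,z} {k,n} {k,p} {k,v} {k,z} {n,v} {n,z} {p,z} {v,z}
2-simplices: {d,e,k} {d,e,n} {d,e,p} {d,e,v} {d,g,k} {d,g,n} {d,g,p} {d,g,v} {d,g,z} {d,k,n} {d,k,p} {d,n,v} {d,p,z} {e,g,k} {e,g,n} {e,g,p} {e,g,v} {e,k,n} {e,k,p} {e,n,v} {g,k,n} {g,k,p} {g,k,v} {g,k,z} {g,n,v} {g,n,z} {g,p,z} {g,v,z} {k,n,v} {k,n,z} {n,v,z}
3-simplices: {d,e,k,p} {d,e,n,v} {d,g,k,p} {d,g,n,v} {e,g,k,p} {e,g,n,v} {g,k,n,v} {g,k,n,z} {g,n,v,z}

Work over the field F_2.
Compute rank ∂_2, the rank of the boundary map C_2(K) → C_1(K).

rank∂_2=18

n_0=8 n_1=25 n_2=31 n_3=9  [Z2]
∂1: piv[de,dg,dk,dn,dp,dv,dz] rk=7  ker:eg,ek,en,ep,ev,gk,gn,gp,gv,gz,kn,kp,kv,kz,nv,nz,pz,vz
∂2: piv[dek,den,dep,dev,dgk,dgn,dgp,dgv,dgz,dkn,dkp,dnv,dpz,egk,gkv,gkz,gnz,gvz] rk=18  ker:egn,egp,egv,ekn,ekp,env,gkn,gkp,gnv,gpz,knv,knz,nvz
∂3: piv[dekp,denv,dgkp,dgnv,egkp,egnv,gknv,gknz,gnvz] rk=9
rk∂_2=18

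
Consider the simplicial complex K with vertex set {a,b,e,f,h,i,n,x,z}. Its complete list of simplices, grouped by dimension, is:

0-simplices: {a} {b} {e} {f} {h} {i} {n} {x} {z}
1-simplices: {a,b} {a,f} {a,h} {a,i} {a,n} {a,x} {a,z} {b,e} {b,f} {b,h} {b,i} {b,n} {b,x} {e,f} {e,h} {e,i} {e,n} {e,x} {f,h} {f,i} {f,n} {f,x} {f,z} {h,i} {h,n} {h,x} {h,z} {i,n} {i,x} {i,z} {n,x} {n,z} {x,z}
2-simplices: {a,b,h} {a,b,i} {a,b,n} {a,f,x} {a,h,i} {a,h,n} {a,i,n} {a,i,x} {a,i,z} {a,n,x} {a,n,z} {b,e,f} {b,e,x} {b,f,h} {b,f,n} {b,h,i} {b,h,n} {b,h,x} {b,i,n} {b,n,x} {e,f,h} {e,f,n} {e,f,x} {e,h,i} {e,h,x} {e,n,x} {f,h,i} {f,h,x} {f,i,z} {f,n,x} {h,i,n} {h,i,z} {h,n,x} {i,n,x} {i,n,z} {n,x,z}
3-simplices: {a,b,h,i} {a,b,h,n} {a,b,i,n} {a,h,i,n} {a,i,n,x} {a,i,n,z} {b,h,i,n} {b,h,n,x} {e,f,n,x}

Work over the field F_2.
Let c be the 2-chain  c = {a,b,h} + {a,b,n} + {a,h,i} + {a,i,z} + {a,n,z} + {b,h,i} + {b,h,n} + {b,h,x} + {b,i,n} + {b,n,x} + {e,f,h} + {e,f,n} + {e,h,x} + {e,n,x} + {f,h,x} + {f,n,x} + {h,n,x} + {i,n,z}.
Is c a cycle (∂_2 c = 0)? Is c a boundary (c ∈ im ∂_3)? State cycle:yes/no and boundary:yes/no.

n_0=9 n_1=33 n_2=36 n_3=9  [Z2]
∂1: piv[ab,af,ah,ai,an,ax,az,be] rk=8  ker:bf,bh,bi,bn,bx,ef,eh,ei,en,ex,fh,fi,fn,fx,fz,hi,hn,hx,hz,in,ix,iz,nx,nz,xz
∂2: piv[abh,abi,abn,afx,ahi,ahn,ain,aix,aiz,anx,anz,bef,bex,bfh,bfn,bhx,bnx,efh,efn,efx,ehi,fhi,fiz,hiz,nxz] rk=25  ker:bhi,bhn,bin,ehx,enx,fhx,fnx,hin,hnx,inx,inz
∂3: piv[abhi,abhn,abin,ahin,ainx,ainz,bhnx,efnx] rk=8  ker:bhin
∂2c = 0
c vs im∂3: residual ≠ 0 ⇒ not boundary

cycle:yes boundary:no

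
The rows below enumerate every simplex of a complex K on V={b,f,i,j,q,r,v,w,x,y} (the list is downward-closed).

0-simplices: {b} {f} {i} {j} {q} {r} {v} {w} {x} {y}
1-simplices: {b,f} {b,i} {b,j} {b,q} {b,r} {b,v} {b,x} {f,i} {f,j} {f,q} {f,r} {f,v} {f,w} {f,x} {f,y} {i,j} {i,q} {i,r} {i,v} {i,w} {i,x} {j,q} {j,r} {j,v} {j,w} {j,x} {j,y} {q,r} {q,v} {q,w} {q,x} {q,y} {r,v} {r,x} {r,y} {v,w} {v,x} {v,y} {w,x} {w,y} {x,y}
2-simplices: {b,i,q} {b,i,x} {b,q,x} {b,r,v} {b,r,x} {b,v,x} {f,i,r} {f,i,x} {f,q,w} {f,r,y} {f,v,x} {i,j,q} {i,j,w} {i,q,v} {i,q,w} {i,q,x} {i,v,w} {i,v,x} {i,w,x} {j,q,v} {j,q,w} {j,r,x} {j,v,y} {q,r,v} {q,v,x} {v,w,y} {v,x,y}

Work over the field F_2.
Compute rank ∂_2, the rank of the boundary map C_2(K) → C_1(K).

n_0=10 n_1=41 n_2=27  [Z2]
∂1: piv[bf,bi,bj,bq,br,bv,bx,fw,fy] rk=9  ker:fi,fj,fq,fr,fv,fx,ij,iq,ir,iv,iw,ix,jq,jr,jv,jw,jx,jy,qr,qv,qw,qx,qy,rv,rx,ry,vw,vx,vy,wx,wy,xy
∂2: piv[biq,bix,bqx,brv,brx,bvx,fir,fix,fqw,fry,fvx,ijq,ijw,iqv,iqw,ivw,ivx,iwx,jqv,jrx,jvy,qrv,vwy,vxy] rk=24  ker:iqx,jqw,qvx
rk∂_2=24

rank∂_2=24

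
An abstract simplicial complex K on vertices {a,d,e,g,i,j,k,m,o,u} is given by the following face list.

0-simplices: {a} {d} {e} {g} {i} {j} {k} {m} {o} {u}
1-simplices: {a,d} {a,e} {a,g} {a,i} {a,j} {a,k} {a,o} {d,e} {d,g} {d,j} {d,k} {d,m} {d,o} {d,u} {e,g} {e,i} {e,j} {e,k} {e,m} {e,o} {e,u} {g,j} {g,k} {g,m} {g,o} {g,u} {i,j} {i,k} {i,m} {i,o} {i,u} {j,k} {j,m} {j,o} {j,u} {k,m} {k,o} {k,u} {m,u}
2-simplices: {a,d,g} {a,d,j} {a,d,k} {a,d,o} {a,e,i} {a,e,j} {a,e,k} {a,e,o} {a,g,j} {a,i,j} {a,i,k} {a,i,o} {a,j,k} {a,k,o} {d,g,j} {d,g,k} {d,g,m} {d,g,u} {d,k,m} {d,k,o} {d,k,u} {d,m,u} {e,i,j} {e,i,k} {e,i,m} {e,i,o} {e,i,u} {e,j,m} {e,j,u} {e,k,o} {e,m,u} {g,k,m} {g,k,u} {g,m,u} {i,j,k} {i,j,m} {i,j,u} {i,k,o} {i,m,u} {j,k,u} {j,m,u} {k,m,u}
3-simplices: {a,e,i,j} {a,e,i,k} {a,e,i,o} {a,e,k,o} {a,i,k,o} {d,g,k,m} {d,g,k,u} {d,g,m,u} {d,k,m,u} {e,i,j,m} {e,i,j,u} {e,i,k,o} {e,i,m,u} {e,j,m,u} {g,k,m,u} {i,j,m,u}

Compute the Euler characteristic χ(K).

n_0=10 n_1=39 n_2=42 n_3=16
χ=+10−39+42−16=-3

χ(K)=-3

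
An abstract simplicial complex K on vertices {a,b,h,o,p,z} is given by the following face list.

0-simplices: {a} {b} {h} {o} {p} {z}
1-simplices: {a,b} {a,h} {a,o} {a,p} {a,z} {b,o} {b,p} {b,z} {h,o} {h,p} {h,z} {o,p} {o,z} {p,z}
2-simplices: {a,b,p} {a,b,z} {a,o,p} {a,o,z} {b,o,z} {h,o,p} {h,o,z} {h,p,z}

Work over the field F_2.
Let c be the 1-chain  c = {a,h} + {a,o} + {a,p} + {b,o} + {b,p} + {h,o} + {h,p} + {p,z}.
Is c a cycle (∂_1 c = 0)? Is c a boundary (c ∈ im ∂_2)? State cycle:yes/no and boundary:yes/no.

n_0=6 n_1=14 n_2=8  [Z2]
∂1: piv[ab,ah,ao,ap,az] rk=5  ker:bo,bp,bz,ho,hp,hz,op,oz,pz
∂2: piv[abp,abz,aop,aoz,boz,hop,hoz,hpz] rk=8
∂1c = {a} + {h} + {o} + {z}

cycle:no boundary:no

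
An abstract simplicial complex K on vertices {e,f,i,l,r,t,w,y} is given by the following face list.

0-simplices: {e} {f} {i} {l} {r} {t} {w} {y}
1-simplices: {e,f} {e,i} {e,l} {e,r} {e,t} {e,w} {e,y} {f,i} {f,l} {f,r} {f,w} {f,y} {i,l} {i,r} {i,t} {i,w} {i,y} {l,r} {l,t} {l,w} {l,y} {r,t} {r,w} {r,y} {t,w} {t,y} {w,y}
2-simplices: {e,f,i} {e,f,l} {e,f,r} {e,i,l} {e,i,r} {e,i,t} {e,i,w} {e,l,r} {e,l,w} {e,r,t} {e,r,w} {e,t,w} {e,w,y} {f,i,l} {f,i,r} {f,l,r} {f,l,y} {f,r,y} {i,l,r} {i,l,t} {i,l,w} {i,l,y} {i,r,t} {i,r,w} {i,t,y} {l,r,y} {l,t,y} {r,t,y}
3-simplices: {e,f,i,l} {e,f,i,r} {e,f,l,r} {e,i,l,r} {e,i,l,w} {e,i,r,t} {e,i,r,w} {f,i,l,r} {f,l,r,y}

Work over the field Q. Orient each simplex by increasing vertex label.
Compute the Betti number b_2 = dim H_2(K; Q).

b_2=2

n_0=8 n_1=27 n_2=28 n_3=9  [Q]
∂1: piv[ef,ei,el,er,et,ew,ey] rk=7  ker:fi,fl,fr,fw,fy,il,ir,it,iw,iy,lr,lt,lw,ly,rt,rw,ry,tw,ty,wy
∂2: piv[efi,efl,efr,eil,eir,eit,eiw,elr,elw,ert,erw,etw,ewy,fly,fry,ilt,ily,ity] rk=18  ker:fil,fir,flr,ilr,ilw,irt,irw,lry,lty,rty
∂3: piv[efil,efir,eflr,eilr,eilw,eirt,eirw,flry] rk=8  ker:filr
b_2=(28−18)−8=2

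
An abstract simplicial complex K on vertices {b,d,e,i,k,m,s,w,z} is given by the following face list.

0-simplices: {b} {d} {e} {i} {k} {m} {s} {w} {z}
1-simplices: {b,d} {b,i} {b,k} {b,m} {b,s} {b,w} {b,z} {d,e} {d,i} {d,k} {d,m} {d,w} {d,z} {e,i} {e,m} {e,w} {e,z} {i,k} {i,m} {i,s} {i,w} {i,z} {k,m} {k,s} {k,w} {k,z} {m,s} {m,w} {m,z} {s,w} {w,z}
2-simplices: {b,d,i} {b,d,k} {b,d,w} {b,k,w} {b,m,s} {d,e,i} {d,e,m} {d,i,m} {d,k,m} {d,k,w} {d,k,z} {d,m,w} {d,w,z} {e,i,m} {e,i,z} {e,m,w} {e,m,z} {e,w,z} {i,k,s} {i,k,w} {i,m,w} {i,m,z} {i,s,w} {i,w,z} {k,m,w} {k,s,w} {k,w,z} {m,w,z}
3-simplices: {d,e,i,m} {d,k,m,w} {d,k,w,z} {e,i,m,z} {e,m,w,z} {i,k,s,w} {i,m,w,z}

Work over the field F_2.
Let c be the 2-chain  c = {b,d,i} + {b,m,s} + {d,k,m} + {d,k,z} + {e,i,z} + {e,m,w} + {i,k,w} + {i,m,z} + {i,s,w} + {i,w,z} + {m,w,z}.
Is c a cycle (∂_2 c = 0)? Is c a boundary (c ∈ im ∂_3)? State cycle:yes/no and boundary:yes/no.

n_0=9 n_1=31 n_2=28 n_3=7  [Z2]
∂1: piv[bd,bi,bk,bm,bs,bw,bz,de] rk=8  ker:di,dk,dm,dw,dz,ei,em,ew,ez,ik,im,is,iw,iz,km,ks,kw,kz,ms,mw,mz,sw,wz
∂2: piv[bdi,bdk,bdw,bkw,bms,dei,dem,dim,dkm,dkz,dmw,dwz,eiz,emw,emz,ewz,iks,ikw,imw,isw] rk=20  ker:dkw,eim,imz,iwz,kmw,ksw,kwz,mwz
∂3: piv[deim,dkmw,dkwz,eimz,emwz,iksw,imwz] rk=7
∂2c = {b,d} + {b,i} + {b,m} + {b,s} + {d,i} + {d,m} + {d,z} + {e,i} + {e,m} + {e,w} + {e,z} + {i,k} + {i,m} + {i,s} + {i,w} + {i,z} + {k,m} + {k,w} + {k,z} + {m,s} + {s,w}

cycle:no boundary:no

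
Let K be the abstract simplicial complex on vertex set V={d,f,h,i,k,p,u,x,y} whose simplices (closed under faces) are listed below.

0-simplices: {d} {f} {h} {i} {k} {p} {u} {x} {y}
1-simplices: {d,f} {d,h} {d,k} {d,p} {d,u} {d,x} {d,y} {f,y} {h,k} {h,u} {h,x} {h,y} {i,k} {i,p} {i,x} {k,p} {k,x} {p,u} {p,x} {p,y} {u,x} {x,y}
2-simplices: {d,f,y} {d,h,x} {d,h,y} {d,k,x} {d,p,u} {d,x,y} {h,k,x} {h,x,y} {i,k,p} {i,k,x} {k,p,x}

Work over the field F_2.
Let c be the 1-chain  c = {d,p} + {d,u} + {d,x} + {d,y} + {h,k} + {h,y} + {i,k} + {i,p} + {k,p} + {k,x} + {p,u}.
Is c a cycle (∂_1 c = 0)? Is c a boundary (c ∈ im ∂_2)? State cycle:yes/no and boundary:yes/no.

cycle:yes boundary:yes

n_0=9 n_1=22 n_2=11  [Z2]
∂1: piv[df,dh,dk,dp,du,dx,dy,ik] rk=8  ker:fy,hk,hu,hx,hy,ip,ix,kp,kx,pu,px,py,ux,xy
∂2: piv[dfy,dhx,dhy,dkx,dpu,dxy,hkx,ikp,ikx,kpx] rk=10  ker:hxy
∂1c = 0
c vs im∂2: reduces to 0 ⇒ boundary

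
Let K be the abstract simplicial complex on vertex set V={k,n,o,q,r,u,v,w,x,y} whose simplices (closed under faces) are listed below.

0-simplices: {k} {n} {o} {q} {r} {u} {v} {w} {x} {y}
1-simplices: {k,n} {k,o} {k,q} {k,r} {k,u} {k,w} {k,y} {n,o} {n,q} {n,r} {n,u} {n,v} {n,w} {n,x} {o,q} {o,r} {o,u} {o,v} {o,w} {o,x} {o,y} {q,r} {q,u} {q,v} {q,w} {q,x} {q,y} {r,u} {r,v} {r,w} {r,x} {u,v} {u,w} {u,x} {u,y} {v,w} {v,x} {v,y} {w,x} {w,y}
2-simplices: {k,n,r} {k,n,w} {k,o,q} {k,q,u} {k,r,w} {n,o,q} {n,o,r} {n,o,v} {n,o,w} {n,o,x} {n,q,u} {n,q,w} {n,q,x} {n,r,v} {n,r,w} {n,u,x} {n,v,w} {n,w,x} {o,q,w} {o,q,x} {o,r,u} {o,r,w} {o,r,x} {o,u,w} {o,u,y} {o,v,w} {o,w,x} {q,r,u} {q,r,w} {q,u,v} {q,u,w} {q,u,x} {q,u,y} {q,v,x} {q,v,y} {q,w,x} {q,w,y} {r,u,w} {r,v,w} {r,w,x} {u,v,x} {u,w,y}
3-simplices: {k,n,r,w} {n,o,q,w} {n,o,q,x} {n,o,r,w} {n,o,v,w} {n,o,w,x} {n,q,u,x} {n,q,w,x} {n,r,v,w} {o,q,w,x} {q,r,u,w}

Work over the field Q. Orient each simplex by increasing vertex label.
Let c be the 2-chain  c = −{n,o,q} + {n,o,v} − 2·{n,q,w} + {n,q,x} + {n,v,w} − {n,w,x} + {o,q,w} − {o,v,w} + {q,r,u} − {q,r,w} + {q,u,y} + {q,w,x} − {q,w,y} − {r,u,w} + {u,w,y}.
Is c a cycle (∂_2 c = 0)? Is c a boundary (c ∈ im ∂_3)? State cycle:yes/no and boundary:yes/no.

cycle:yes boundary:no

n_0=10 n_1=40 n_2=42 n_3=11  [Q]
∂1: piv[kn,ko,kq,kr,ku,kw,ky,nv,nx] rk=9  ker:no,nq,nr,nu,nw,oq,or,ou,ov,ow,ox,oy,qr,qu,qv,qw,qx,qy,ru,rv,rw,rx,uv,uw,ux,uy,vw,vx,vy,wx,wy
∂2: piv[knr,knw,koq,kqu,krw,noq,nor,nov,now,nox,nqu,nqw,nqx,nrv,nux,nvw,nwx,oru,orx,ouw,ouy,qru,qrw,quv,quy,qvx,qvy,qwy] rk=28  ker:nrw,oqw,oqx,orw,ovw,owx,quw,qux,qwx,ruw,rvw,rwx,uvx,uwy
∂3: piv[knrw,noqw,noqx,norw,novw,nowx,nqux,nqwx,nrvw,qruw] rk=10  ker:oqwx
∂2c = 0
c vs im∂3: residual ≠ 0 ⇒ not boundary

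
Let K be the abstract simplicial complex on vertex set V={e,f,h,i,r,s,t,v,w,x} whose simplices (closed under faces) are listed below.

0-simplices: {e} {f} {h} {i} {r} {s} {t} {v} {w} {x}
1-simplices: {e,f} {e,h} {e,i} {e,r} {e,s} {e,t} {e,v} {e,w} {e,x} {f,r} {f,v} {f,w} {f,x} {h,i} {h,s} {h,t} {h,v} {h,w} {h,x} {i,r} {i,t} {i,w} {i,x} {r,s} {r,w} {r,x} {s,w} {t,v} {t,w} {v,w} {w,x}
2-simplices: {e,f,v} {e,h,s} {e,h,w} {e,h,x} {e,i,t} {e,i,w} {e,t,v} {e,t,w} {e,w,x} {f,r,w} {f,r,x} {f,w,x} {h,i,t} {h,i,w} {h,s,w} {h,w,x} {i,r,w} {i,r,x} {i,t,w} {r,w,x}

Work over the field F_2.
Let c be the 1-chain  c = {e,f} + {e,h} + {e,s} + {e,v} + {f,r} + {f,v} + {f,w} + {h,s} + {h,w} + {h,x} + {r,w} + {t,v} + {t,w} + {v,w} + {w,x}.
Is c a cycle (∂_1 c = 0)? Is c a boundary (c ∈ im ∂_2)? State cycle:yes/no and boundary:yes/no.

n_0=10 n_1=31 n_2=20  [Z2]
∂1: piv[ef,eh,ei,er,es,et,ev,ew,ex] rk=9  ker:fr,fv,fw,fx,hi,hs,ht,hv,hw,hx,ir,it,iw,ix,rs,rw,rx,sw,tv,tw,vw,wx
∂2: piv[efv,ehs,ehw,ehx,eit,eiw,etv,etw,ewx,frw,frx,fwx,hit,hiw,hsw,irw,irx] rk=17  ker:hwx,itw,rwx
∂1c = 0
c vs im∂2: residual ≠ 0 ⇒ not boundary

cycle:yes boundary:no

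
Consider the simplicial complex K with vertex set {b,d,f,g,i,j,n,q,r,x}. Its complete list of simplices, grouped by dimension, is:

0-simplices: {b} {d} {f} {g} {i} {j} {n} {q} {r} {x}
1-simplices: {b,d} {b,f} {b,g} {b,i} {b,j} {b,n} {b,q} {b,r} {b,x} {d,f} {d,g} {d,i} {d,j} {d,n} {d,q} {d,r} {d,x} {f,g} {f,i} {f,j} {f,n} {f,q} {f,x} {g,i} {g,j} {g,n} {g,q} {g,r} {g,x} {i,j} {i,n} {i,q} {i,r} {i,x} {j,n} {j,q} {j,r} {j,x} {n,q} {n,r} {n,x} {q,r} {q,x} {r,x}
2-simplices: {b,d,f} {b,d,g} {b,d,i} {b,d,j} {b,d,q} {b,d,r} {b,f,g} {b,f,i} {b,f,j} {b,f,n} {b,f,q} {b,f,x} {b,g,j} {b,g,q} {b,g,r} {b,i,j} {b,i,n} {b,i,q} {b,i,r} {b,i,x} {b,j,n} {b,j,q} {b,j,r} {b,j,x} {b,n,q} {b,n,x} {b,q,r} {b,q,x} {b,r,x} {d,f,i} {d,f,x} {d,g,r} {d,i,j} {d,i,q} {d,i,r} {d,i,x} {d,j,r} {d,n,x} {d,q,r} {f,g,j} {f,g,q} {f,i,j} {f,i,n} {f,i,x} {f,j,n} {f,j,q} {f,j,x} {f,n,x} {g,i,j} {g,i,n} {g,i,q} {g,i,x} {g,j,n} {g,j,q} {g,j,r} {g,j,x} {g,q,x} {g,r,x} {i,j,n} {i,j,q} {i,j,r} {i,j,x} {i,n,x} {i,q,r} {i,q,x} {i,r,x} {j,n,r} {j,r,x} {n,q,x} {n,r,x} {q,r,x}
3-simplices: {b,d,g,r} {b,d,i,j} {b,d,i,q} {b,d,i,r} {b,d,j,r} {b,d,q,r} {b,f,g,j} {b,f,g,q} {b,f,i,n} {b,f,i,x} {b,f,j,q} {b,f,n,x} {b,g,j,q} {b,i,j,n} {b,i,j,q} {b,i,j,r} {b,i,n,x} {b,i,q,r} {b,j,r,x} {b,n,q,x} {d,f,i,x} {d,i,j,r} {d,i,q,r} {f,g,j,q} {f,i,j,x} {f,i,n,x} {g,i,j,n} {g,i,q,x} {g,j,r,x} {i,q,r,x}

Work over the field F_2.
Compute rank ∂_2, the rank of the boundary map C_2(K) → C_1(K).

rank∂_2=35

n_0=10 n_1=44 n_2=71 n_3=30  [Z2]
∂1: piv[bd,bf,bg,bi,bj,bn,bq,br,bx] rk=9  ker:df,dg,di,dj,dn,dq,dr,dx,fg,fi,fj,fn,fq,fx,gi,gj,gn,gq,gr,gx,ij,in,iq,ir,ix,jn,jq,jr,jx,nq,nr,nx,qr,qx,rx
∂2: piv[bdf,bdg,bdi,bdj,bdq,bdr,bfg,bfi,bfj,bfn,bfq,bfx,bgj,bgq,bgr,bij,bin,biq,bir,bix,bjn,bjq,bjr,bjx,bnq,bnx,bqr,bqx,brx,dfx,dnx,gij,gin,gix,jnr] rk=35  ker:dfi,dgr,dij,diq,dir,dix,djr,dqr,fgj,fgq,fij,fin,fix,fjn,fjq,fjx,fnx,giq,gjn,gjq,gjr,gjx,gqx,grx,ijn,ijq,ijr,ijx,inx,iqr,iqx,irx,jrx,nqx,nrx,qrx
∂3: piv[bdgr,bdij,bdiq,bdir,bdjr,bdqr,bfgj,bfgq,bfin,bfix,bfjq,bfnx,bgjq,bijn,bijq,bijr,binx,biqr,bjrx,bnqx,dfix,fijx,gijn,giqx,gjrx,iqrx] rk=26  ker:dijr,diqr,fgjq,finx
rk∂_2=35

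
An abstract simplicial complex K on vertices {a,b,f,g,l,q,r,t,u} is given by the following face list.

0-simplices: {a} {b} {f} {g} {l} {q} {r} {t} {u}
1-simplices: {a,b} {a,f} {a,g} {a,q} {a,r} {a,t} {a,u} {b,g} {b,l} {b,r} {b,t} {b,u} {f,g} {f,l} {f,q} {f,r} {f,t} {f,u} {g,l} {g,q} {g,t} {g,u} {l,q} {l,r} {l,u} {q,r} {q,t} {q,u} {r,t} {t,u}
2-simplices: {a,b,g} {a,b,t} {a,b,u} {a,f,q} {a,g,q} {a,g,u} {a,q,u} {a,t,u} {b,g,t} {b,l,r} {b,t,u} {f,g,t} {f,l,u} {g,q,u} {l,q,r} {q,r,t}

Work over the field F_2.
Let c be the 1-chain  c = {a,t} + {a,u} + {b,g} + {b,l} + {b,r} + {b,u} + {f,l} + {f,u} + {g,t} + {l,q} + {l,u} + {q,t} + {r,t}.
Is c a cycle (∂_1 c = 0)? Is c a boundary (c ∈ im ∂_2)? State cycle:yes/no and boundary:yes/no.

n_0=9 n_1=30 n_2=16  [Z2]
∂1: piv[ab,af,ag,aq,ar,at,au,bl] rk=8  ker:bg,br,bt,bu,fg,fl,fq,fr,ft,fu,gl,gq,gt,gu,lq,lr,lu,qr,qt,qu,rt,tu
∂2: piv[abg,abt,abu,afq,agq,agu,aqu,atu,bgt,blr,fgt,flu,lqr,qrt] rk=14  ker:btu,gqu
∂1c = 0
c vs im∂2: reduces to 0 ⇒ boundary

cycle:yes boundary:yes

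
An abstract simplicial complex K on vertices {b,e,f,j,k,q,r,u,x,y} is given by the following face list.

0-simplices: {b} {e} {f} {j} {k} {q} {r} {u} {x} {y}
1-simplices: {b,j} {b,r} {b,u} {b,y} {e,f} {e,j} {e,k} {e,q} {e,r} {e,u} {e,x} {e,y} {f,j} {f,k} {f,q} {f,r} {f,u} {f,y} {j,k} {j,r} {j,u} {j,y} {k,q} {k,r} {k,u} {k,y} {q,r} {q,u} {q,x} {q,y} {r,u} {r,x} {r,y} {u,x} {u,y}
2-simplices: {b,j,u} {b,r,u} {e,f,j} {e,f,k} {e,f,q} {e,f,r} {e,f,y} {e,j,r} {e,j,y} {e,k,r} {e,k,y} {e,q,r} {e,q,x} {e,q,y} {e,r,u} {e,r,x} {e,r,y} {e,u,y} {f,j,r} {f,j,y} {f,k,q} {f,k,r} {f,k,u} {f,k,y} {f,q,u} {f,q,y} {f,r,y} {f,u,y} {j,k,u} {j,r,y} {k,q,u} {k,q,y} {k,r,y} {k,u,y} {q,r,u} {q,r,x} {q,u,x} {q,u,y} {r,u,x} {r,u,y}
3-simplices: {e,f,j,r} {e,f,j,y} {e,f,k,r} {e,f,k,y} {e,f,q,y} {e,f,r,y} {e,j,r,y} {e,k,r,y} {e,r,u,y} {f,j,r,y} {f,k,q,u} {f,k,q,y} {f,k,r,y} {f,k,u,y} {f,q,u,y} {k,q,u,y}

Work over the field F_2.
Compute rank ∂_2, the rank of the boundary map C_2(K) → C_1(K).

rank∂_2=24

n_0=10 n_1=35 n_2=40 n_3=16  [Z2]
∂1: piv[bj,br,bu,by,ef,ej,ek,eq,ex] rk=9  ker:er,eu,ey,fj,fk,fq,fr,fu,fy,jk,jr,ju,jy,kq,kr,ku,ky,qr,qu,qx,qy,ru,rx,ry,ux,uy
∂2: piv[bju,bru,efj,efk,efq,efr,efy,ejr,ejy,ekr,eky,eqr,eqx,eqy,eru,erx,ery,euy,fkq,fku,fqu,fuy,jku,qux] rk=24  ker:fjr,fjy,fkr,fky,fqy,fry,jry,kqu,kqy,kry,kuy,qru,qrx,quy,rux,ruy
∂3: piv[efjr,efjy,efkr,efky,efqy,efry,ejry,ekry,eruy,fkqu,fkqy,fkuy,fquy] rk=13  ker:fjry,fkry,kquy
rk∂_2=24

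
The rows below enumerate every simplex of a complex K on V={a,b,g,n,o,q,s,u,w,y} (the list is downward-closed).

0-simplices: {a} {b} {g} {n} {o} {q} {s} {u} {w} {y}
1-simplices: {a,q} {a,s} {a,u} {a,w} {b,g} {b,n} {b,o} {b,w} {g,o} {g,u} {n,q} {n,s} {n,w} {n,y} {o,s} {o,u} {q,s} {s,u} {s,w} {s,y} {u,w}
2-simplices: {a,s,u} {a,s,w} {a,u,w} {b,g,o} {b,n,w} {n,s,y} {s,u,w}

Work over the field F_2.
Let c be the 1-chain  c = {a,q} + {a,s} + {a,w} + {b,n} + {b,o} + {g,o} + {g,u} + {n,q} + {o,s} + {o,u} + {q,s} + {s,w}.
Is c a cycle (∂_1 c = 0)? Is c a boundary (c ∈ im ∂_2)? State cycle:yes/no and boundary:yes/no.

n_0=10 n_1=21 n_2=7  [Z2]
∂1: piv[aq,as,au,aw,bg,bn,bo,bw,ny] rk=9  ker:go,gu,nq,ns,nw,os,ou,qs,su,sw,sy,uw
∂2: piv[asu,asw,auw,bgo,bnw,nsy] rk=6  ker:suw
∂1c = {a} + {q}

cycle:no boundary:no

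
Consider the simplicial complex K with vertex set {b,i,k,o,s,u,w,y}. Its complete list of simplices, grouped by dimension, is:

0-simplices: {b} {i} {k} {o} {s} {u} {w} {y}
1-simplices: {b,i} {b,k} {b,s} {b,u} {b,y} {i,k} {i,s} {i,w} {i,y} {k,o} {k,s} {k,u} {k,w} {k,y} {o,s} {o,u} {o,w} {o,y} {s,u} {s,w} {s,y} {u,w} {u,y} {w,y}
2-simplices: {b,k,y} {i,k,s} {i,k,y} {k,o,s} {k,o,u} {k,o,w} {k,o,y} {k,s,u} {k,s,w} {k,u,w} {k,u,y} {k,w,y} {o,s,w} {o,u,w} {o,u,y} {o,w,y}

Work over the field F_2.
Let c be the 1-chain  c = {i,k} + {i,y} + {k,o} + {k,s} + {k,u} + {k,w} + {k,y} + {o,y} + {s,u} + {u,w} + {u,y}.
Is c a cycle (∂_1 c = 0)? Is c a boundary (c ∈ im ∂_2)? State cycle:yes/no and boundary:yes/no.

n_0=8 n_1=24 n_2=16  [Z2]
∂1: piv[bi,bk,bs,bu,by,iw,ko] rk=7  ker:ik,is,iy,ks,ku,kw,ky,os,ou,ow,oy,su,sw,sy,uw,uy,wy
∂2: piv[bky,iks,iky,kos,kou,kow,koy,ksu,ksw,kuw,kuy,kwy] rk=12  ker:osw,ouw,ouy,owy
∂1c = 0
c vs im∂2: reduces to 0 ⇒ boundary

cycle:yes boundary:yes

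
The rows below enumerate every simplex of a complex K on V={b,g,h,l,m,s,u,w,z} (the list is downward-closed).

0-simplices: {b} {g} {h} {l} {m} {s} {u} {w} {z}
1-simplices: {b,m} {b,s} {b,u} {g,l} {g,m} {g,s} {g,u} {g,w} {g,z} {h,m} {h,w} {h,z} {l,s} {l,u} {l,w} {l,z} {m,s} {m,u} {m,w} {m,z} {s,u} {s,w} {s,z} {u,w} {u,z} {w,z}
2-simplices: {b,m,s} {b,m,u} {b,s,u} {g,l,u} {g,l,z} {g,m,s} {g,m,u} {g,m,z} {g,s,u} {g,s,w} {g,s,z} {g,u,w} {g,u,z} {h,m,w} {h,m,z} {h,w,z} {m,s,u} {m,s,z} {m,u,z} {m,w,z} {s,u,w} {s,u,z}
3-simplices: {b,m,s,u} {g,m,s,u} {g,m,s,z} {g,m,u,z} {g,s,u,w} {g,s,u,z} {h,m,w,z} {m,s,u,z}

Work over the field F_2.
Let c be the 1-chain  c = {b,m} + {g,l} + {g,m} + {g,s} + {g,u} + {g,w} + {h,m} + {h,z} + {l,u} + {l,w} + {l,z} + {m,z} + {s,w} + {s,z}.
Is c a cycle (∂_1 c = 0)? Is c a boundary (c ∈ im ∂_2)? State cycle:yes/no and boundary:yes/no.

cycle:no boundary:no

n_0=9 n_1=26 n_2=22 n_3=8  [Z2]
∂1: piv[bm,bs,bu,gl,gm,gw,gz,hm] rk=8  ker:gs,gu,hw,hz,ls,lu,lw,lz,ms,mu,mw,mz,su,sw,sz,uw,uz,wz
∂2: piv[bms,bmu,bsu,glu,glz,gms,gmu,gmz,gsw,gsz,guw,guz,hmw,hmz,hwz] rk=15  ker:gsu,msu,msz,muz,mwz,suw,suz
∂3: piv[bmsu,gmsu,gmsz,gmuz,gsuw,gsuz,hmwz] rk=7  ker:msuz
∂1c = {b} + {g} + {s} + {w}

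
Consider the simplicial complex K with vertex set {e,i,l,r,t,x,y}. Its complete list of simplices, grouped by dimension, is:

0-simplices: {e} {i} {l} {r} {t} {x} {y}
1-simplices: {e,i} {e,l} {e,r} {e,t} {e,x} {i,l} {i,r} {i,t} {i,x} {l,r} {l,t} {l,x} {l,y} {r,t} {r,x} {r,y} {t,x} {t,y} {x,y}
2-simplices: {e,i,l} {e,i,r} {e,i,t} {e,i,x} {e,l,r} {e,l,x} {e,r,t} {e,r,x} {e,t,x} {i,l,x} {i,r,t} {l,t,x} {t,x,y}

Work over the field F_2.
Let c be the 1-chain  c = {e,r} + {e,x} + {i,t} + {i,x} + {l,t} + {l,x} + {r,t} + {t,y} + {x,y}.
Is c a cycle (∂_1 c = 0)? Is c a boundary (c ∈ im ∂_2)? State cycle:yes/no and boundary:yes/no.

n_0=7 n_1=19 n_2=13  [Z2]
∂1: piv[ei,el,er,et,ex,ly] rk=6  ker:il,ir,it,ix,lr,lt,lx,rt,rx,ry,tx,ty,xy
∂2: piv[eil,eir,eit,eix,elr,elx,ert,erx,etx,ltx,txy] rk=11  ker:ilx,irt
∂1c = 0
c vs im∂2: reduces to 0 ⇒ boundary

cycle:yes boundary:yes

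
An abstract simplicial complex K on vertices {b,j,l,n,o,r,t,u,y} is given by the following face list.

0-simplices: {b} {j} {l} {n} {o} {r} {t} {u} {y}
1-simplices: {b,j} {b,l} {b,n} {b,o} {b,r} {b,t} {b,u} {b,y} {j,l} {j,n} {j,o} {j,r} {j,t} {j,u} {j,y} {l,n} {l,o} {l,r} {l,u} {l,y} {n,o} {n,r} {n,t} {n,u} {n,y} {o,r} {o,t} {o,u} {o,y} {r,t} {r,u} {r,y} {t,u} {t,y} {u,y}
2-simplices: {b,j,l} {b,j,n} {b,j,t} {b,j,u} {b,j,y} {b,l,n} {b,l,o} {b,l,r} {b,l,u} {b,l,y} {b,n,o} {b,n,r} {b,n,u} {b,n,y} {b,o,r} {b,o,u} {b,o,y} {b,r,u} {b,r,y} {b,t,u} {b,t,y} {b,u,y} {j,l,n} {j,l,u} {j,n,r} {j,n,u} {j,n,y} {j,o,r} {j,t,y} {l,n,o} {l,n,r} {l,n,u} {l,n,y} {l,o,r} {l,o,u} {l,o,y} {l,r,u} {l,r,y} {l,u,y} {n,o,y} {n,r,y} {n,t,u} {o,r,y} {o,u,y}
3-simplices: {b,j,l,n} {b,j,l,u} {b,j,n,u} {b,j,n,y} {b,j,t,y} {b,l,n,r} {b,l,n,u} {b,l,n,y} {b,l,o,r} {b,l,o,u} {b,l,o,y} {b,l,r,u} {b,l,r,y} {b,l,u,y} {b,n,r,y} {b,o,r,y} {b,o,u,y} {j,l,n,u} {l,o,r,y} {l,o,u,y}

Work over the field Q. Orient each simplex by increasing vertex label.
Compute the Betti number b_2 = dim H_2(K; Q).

b_2=2

n_0=9 n_1=35 n_2=44 n_3=20  [Q]
∂1: piv[bj,bl,bn,bo,br,bt,bu,by] rk=8  ker:jl,jn,jo,jr,jt,ju,jy,ln,lo,lr,lu,ly,no,nr,nt,nu,ny,or,ot,ou,oy,rt,ru,ry,tu,ty,uy
∂2: piv[bjl,bjn,bjt,bju,bjy,bln,blo,blr,blu,bly,bno,bnr,bnu,bny,bor,bou,boy,bru,bry,btu,bty,buy,jnr,jor,ntu] rk=25  ker:jln,jlu,jnu,jny,jty,lno,lnr,lnu,lny,lor,lou,loy,lru,lry,luy,noy,nry,ory,ouy
∂3: piv[bjln,bjlu,bjnu,bjny,bjty,blnr,blnu,blny,blor,blou,bloy,blru,blry,bluy,bnry,bory,bouy] rk=17  ker:jlnu,lory,louy
b_2=(44−25)−17=2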